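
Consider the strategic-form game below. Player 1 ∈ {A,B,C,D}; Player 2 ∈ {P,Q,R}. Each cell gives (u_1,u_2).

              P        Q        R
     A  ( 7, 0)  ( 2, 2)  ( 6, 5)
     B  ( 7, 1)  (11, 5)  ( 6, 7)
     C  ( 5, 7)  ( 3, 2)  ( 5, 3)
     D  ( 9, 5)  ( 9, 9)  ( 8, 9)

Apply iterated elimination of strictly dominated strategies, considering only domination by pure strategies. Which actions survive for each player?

P1 drop A (D beats it: P:9>7 Q:9>2 R:8>6)
P1 drop C (B beats it: P:7>5 Q:11>3 R:6>5)
P2 drop P (Q beats it: B:5>1 D:9>5)
P1→{B,D} P2→{Q,R}

Remaining: P1:{B,D} P2:{Q,R}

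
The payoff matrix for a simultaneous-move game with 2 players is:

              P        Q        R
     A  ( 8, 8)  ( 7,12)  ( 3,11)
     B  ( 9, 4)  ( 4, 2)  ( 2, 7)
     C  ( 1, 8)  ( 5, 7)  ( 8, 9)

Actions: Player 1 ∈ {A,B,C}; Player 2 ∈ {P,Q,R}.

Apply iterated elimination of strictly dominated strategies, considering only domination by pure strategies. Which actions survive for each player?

Remaining: P1:{A,C} P2:{Q,R}

P2 drop P (R beats it: A:11>8 B:7>4 C:9>8)
P1 drop B (A beats it: Q:7>4 R:3>2)
P1→{A,C} P2→{Q,R}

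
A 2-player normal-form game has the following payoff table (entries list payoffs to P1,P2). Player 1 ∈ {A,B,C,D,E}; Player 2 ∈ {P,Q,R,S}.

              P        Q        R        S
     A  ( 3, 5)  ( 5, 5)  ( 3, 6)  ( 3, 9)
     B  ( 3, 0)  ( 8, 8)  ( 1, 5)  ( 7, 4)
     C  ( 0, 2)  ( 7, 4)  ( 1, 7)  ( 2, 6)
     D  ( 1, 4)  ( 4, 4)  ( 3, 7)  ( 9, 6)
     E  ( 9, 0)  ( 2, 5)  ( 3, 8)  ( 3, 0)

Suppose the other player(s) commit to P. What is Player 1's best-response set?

BR_1 = {E}

u_1(A vs P) = 3
u_1(B vs P) = 3
u_1(C vs P) = 0
u_1(D vs P) = 1
u_1(E vs P) = 9
max payoff 9 at {E}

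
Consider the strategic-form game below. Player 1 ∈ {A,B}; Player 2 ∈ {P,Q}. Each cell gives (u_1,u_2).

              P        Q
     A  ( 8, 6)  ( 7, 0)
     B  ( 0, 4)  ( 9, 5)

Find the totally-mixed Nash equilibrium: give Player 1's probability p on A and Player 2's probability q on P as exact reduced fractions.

p=1/7, q=1/5

P1 indiff ⇒ q·8+(1-q)·7 = q·0+(1-q)·9 ⇒ q(8) = (1-q)(2) ⇒ q = 1/5
P2 indiff ⇒ p·6+(1-p)·4 = p·0+(1-p)·5 ⇒ p(6) = (1-p)(1) ⇒ p = 1/7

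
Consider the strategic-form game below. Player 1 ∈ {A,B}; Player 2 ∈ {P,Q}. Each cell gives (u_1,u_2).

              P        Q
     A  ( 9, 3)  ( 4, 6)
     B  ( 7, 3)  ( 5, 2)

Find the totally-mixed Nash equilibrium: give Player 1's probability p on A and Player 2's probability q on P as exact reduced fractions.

P1 indiff ⇒ q·9+(1-q)·4 = q·7+(1-q)·5 ⇒ q(2) = (1-q)(1) ⇒ q = 1/3
P2 indiff ⇒ p·3+(1-p)·3 = p·6+(1-p)·2 ⇒ p(-3) = (1-p)(-1) ⇒ p = 1/4

(p,q) = (1/4, 1/3)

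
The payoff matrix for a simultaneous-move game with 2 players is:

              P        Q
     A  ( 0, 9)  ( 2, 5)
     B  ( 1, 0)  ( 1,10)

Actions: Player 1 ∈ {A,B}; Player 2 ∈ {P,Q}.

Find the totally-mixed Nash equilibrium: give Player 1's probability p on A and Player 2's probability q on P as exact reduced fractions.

(p,q) = (5/7, 1/2)

P1 indiff ⇒ q·0+(1-q)·2 = q·1+(1-q)·1 ⇒ q(-1) = (1-q)(-1) ⇒ q = 1/2
P2 indiff ⇒ p·9+(1-p)·0 = p·5+(1-p)·10 ⇒ p(4) = (1-p)(10) ⇒ p = 5/7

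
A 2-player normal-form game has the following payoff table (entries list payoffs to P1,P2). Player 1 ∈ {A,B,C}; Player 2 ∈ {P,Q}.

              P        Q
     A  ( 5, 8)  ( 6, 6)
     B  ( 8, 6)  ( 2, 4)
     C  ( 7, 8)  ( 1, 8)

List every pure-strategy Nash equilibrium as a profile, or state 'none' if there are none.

(A,P): not NE [P1→B gives 8>5]
(A,Q): not NE [P2→P gives 8>6]
(B,P): NE
(B,Q): not NE [P1→A gives 6>2; P2→P gives 6>4]
(C,P): not NE [P1→B gives 8>7]
(C,Q): not NE [P1→A gives 6>1]

PSNE = {(B,P)}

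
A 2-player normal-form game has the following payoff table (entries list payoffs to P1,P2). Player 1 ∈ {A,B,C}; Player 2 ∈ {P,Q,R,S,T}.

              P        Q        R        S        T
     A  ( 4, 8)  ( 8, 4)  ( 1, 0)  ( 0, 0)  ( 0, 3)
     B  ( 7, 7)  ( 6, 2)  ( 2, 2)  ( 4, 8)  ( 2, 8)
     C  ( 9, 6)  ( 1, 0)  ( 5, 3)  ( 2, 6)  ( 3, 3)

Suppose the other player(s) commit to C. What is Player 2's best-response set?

u_2(P vs C) = 6
u_2(Q vs C) = 0
u_2(R vs C) = 3
u_2(S vs C) = 6
u_2(T vs C) = 3
max payoff 6 at {P,S}

BR_2 = {P,S}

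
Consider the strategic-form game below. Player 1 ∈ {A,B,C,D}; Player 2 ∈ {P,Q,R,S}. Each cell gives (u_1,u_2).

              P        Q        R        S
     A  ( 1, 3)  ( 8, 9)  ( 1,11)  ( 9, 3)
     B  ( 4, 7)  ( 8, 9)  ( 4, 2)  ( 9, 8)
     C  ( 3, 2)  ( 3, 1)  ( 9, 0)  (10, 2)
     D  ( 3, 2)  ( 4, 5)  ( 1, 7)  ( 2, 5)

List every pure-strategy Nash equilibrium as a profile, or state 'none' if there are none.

Nash profiles: (B,Q), (C,S)

(A,P): not NE [P1→B gives 4>1; P2→R gives 11>3]
(A,Q): not NE [P2→R gives 11>9]
(A,R): not NE [P1→C gives 9>1]
(A,S): not NE [P1→C gives 10>9; P2→R gives 11>3]
(B,P): not NE [P2→Q gives 9>7]
(B,Q): NE
(B,R): not NE [P1→C gives 9>4; P2→Q gives 9>2]
(B,S): not NE [P1→C gives 10>9; P2→Q gives 9>8]
(C,P): not NE [P1→B gives 4>3]
(C,Q): not NE [P1→B gives 8>3; P2→S gives 2>1]
(C,R): not NE [P2→S gives 2>0]
(C,S): NE
(D,P): not NE [P1→B gives 4>3; P2→R gives 7>2]
(D,Q): not NE [P1→B gives 8>4; P2→R gives 7>5]
(D,R): not NE [P1→C gives 9>1]
(D,S): not NE [P1→C gives 10>2; P2→R gives 7>5]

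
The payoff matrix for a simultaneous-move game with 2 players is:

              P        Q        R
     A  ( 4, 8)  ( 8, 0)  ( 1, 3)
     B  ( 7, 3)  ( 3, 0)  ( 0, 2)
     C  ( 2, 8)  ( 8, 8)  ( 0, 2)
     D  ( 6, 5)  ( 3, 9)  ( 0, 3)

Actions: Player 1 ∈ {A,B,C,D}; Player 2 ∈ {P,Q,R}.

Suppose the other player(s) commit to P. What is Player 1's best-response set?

u_1(A vs P) = 4
u_1(B vs P) = 7
u_1(C vs P) = 2
u_1(D vs P) = 6
max payoff 7 at {B}

BR_1 = {B}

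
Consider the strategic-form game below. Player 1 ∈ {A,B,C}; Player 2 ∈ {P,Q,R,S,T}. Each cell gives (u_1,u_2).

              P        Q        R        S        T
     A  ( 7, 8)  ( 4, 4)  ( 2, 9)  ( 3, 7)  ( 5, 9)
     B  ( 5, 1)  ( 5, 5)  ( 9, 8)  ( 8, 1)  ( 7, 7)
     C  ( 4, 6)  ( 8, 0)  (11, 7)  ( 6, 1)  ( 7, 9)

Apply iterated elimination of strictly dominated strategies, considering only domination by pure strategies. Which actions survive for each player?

P2 drop P (R beats it: A:9>8 B:8>1 C:7>6)
P1 drop A (B beats it: Q:5>4 R:9>2 S:8>3 T:7>5)
P2 drop Q (R beats it: B:8>5 C:7>0)
P2 drop S (R beats it: B:8>1 C:7>1)
P1→{B,C} P2→{R,T}

Remaining: P1:{B,C} P2:{R,T}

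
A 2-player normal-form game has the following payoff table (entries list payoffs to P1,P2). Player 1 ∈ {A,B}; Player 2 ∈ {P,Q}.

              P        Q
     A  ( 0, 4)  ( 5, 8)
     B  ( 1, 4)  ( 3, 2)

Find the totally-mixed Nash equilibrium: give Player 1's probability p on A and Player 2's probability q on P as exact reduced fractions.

P1 mixes 1/3 on A; P2 mixes 2/3 on P

P1 indiff ⇒ q·0+(1-q)·5 = q·1+(1-q)·3 ⇒ q(-1) = (1-q)(-2) ⇒ q = 2/3
P2 indiff ⇒ p·4+(1-p)·4 = p·8+(1-p)·2 ⇒ p(-4) = (1-p)(-2) ⇒ p = 1/3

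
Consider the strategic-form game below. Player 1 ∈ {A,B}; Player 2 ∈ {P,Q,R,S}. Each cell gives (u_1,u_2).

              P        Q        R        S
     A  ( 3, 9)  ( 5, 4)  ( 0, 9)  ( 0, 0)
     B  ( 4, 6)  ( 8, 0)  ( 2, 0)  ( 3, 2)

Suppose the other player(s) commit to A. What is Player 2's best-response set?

u_2(P vs A) = 9
u_2(Q vs A) = 4
u_2(R vs A) = 9
u_2(S vs A) = 0
max payoff 9 at {P,R}

P2 best: {P,R}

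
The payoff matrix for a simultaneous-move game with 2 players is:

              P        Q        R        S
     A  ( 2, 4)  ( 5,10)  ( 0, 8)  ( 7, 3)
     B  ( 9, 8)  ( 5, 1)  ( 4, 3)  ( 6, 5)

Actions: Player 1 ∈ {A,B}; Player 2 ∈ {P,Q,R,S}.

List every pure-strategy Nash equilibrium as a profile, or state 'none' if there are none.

(A,P): not NE [P1→B gives 9>2; P2→Q gives 10>4]
(A,Q): NE
(A,R): not NE [P1→B gives 4>0; P2→Q gives 10>8]
(A,S): not NE [P2→Q gives 10>3]
(B,P): NE
(B,Q): not NE [P2→P gives 8>1]
(B,R): not NE [P2→P gives 8>3]
(B,S): not NE [P1→A gives 7>6; P2→P gives 8>5]

PSNE = {(A,Q), (B,P)}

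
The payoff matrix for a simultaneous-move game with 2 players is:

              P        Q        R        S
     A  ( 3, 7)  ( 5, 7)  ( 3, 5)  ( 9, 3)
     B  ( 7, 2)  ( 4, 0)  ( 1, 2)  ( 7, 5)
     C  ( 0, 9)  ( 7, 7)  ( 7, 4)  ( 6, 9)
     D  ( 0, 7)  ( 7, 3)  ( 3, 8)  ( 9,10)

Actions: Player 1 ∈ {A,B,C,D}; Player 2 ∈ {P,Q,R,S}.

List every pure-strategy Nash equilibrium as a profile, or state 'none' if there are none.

(A,P): not NE [P1→B gives 7>3]
(A,Q): not NE [P1→D gives 7>5]
(A,R): not NE [P1→C gives 7>3; P2→Q gives 7>5]
(A,S): not NE [P2→Q gives 7>3]
(B,P): not NE [P2→S gives 5>2]
(B,Q): not NE [P1→D gives 7>4; P2→S gives 5>0]
(B,R): not NE [P1→C gives 7>1; P2→S gives 5>2]
(B,S): not NE [P1→D gives 9>7]
(C,P): not NE [P1→B gives 7>0]
(C,Q): not NE [P2→S gives 9>7]
(C,R): not NE [P2→S gives 9>4]
(C,S): not NE [P1→D gives 9>6]
(D,P): not NE [P1→B gives 7>0; P2→S gives 10>7]
(D,Q): not NE [P2→S gives 10>3]
(D,R): not NE [P1→C gives 7>3; P2→S gives 10>8]
(D,S): NE

Nash profiles: (D,S)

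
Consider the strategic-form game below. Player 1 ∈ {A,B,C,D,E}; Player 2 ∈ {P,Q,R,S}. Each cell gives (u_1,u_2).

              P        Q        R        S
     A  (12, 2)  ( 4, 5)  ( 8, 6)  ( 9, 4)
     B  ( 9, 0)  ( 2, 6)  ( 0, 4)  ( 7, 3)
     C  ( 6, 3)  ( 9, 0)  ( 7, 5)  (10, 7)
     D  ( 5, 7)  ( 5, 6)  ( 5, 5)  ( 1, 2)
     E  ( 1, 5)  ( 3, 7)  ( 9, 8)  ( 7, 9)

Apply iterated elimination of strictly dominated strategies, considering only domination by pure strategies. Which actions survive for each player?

P1 drop B (A beats it: P:12>9 Q:4>2 R:8>0 S:9>7)
P1 drop D (C beats it: P:6>5 Q:9>5 R:7>5 S:10>1)
P2 drop P (R beats it: A:6>2 C:5>3 E:8>5)
P2 drop Q (R beats it: A:6>5 C:5>0 E:8>7)
P1→{A,C,E} P2→{R,S}

IESDS → P1:{A,C,E} P2:{R,S}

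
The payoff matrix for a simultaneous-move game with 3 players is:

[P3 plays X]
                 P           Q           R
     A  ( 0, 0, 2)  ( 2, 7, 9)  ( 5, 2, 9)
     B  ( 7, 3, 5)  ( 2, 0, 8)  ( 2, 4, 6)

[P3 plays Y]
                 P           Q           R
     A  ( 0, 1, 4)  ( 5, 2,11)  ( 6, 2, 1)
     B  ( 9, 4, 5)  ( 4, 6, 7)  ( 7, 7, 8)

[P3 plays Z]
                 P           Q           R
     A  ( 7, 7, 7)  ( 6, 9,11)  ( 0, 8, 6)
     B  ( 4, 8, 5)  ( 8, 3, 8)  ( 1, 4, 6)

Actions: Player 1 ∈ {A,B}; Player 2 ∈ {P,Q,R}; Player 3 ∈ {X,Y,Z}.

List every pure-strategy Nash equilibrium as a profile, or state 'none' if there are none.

(A,P,X): not NE [P1→B gives 7>0; P2→Q gives 7>0; P3→Z gives 7>2]
(A,P,Y): not NE [P1→B gives 9>0; P2→R gives 2>1; P3→Z gives 7>4]
(A,P,Z): not NE [P2→Q gives 9>7]
(A,Q,X): not NE [P3→Z gives 11>9]
(A,Q,Y): NE
(A,Q,Z): not NE [P1→B gives 8>6]
(A,R,X): not NE [P2→Q gives 7>2]
(A,R,Y): not NE [P1→B gives 7>6; P3→X gives 9>1]
(A,R,Z): not NE [P1→B gives 1>0; P2→Q gives 9>8; P3→X gives 9>6]
(B,P,X): not NE [P2→R gives 4>3]
(B,P,Y): not NE [P2→R gives 7>4]
(B,P,Z): not NE [P1→A gives 7>4]
(B,Q,X): not NE [P2→R gives 4>0]
(B,Q,Y): not NE [P1→A gives 5>4; P2→R gives 7>6; P3→Z gives 8>7]
(B,Q,Z): not NE [P2→P gives 8>3]
(B,R,X): not NE [P1→A gives 5>2; P3→Y gives 8>6]
(B,R,Y): NE
(B,R,Z): not NE [P2→P gives 8>4; P3→Y gives 8>6]

PSNE = {(A,Q,Y), (B,R,Y)}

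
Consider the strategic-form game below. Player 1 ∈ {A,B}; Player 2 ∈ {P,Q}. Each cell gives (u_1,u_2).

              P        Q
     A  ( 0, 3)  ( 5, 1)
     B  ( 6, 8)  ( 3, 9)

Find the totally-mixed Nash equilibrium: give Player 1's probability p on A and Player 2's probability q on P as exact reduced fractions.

P1 indiff ⇒ q·0+(1-q)·5 = q·6+(1-q)·3 ⇒ q(-6) = (1-q)(-2) ⇒ q = 1/4
P2 indiff ⇒ p·3+(1-p)·8 = p·1+(1-p)·9 ⇒ p(2) = (1-p)(1) ⇒ p = 1/3

P1 mixes 1/3 on A; P2 mixes 1/4 on P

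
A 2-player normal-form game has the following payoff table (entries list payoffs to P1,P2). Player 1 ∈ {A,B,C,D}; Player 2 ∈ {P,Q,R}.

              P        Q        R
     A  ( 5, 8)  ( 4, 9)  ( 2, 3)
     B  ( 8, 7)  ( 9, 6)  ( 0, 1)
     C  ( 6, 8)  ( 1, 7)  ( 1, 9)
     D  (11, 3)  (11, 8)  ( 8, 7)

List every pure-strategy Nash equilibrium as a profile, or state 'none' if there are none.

(A,P): not NE [P1→D gives 11>5; P2→Q gives 9>8]
(A,Q): not NE [P1→D gives 11>4]
(A,R): not NE [P1→D gives 8>2; P2→Q gives 9>3]
(B,P): not NE [P1→D gives 11>8]
(B,Q): not NE [P1→D gives 11>9; P2→P gives 7>6]
(B,R): not NE [P1→D gives 8>0; P2→P gives 7>1]
(C,P): not NE [P1→D gives 11>6; P2→R gives 9>8]
(C,Q): not NE [P1→D gives 11>1; P2→R gives 9>7]
(C,R): not NE [P1→D gives 8>1]
(D,P): not NE [P2→Q gives 8>3]
(D,Q): NE
(D,R): not NE [P2→Q gives 8>7]

NE set: (D,Q)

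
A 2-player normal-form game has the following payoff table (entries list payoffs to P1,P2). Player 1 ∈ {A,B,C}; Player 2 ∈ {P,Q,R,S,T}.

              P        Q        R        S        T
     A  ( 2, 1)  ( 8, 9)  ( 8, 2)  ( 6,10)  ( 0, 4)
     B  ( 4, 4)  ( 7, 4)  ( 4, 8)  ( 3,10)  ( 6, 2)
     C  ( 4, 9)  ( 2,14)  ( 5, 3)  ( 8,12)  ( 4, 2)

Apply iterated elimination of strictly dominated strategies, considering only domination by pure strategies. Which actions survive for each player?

P2 drop P (S beats it: A:10>1 B:10>4 C:12>9)
P2 drop R (S beats it: A:10>2 B:10>8 C:12>3)
P2 drop T (Q beats it: A:9>4 B:4>2 C:14>2)
P1 drop B (A beats it: Q:8>7 S:6>3)
P1→{A,C} P2→{Q,S}

Remaining: P1:{A,C} P2:{Q,S}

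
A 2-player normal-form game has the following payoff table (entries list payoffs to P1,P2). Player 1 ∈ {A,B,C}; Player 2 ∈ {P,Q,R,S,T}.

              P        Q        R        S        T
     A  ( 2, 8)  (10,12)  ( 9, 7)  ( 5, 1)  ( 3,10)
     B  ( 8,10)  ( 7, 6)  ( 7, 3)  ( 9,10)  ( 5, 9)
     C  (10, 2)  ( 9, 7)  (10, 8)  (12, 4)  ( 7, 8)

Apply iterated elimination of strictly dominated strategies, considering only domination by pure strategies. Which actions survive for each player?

Survivors P1:{A,C} P2:{Q,R,T}

P1 drop B (C beats it: P:10>8 Q:9>7 R:10>7 S:12>9 T:7>5)
P2 drop P (Q beats it: A:12>8 C:7>2)
P2 drop S (Q beats it: A:12>1 C:7>4)
P1→{A,C} P2→{Q,R,T}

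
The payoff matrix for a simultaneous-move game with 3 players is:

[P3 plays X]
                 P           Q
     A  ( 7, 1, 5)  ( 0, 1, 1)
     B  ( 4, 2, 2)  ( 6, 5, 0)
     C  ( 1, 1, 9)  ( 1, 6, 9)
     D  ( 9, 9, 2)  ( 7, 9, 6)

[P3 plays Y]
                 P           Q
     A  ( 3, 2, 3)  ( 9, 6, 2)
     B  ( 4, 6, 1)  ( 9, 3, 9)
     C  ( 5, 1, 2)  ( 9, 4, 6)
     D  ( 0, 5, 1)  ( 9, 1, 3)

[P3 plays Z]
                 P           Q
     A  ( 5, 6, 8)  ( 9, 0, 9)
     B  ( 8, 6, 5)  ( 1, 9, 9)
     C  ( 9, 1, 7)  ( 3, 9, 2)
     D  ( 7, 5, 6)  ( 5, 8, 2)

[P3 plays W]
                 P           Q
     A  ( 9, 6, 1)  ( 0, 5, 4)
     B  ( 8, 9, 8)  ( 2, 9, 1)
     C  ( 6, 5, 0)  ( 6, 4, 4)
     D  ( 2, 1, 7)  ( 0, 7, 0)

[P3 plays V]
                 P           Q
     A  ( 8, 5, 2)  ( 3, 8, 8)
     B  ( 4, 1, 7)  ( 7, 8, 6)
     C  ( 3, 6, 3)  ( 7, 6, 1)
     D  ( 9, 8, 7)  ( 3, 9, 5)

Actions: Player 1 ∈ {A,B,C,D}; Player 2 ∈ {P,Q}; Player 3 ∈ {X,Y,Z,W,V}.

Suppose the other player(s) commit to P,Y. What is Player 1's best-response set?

u_1(A vs P,Y) = 3
u_1(B vs P,Y) = 4
u_1(C vs P,Y) = 5
u_1(D vs P,Y) = 0
max payoff 5 at {C}

argmax u_1 = {C}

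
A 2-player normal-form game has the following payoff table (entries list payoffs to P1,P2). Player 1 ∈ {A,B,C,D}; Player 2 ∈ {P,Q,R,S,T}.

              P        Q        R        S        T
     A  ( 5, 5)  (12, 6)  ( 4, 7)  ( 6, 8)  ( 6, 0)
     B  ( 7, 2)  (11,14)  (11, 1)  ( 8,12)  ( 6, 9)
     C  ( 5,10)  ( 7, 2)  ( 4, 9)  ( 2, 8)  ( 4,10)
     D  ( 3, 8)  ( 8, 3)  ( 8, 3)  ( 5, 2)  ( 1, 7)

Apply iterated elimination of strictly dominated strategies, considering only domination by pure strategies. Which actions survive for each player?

P1 drop C (B beats it: P:7>5 Q:11>7 R:11>4 S:8>2 T:6>4)
P1 drop D (B beats it: P:7>3 Q:11>8 R:11>8 S:8>5 T:6>1)
P2 drop P (Q beats it: A:6>5 B:14>2)
P2 drop R (S beats it: A:8>7 B:12>1)
P2 drop T (Q beats it: A:6>0 B:14>9)
P1→{A,B} P2→{Q,S}

Remaining: P1:{A,B} P2:{Q,S}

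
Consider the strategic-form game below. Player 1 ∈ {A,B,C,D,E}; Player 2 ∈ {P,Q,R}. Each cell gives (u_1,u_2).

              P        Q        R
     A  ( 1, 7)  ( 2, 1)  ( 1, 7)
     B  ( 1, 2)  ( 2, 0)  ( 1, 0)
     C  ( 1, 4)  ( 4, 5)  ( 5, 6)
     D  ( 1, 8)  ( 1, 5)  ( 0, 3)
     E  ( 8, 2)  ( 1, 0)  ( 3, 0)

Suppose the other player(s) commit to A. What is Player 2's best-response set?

P2 best: {P,R}

u_2(P vs A) = 7
u_2(Q vs A) = 1
u_2(R vs A) = 7
max payoff 7 at {P,R}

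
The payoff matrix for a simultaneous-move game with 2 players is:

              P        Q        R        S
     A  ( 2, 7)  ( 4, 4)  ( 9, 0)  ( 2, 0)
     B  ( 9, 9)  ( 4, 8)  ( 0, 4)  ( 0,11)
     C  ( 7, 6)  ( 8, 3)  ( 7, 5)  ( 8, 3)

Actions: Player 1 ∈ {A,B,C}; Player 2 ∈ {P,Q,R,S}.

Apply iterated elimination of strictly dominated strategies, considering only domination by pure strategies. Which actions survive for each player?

IESDS → P1:{B,C} P2:{P,S}

P2 drop Q (P beats it: A:7>4 B:9>8 C:6>3)
P2 drop R (P beats it: A:7>0 B:9>4 C:6>5)
P1 drop A (C beats it: P:7>2 S:8>2)
P1→{B,C} P2→{P,S}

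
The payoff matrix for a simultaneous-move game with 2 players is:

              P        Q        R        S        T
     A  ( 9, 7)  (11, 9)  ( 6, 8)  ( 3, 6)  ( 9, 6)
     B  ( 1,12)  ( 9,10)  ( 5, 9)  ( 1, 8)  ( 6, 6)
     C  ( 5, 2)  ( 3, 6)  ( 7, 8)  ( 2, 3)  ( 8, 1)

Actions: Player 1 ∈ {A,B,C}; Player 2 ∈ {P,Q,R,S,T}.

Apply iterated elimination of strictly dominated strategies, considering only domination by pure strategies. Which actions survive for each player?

Remaining: P1:{A,C} P2:{Q,R}

P1 drop B (A beats it: P:9>1 Q:11>9 R:6>5 S:3>1 T:9>6)
P2 drop P (Q beats it: A:9>7 C:6>2)
P2 drop S (Q beats it: A:9>6 C:6>3)
P2 drop T (Q beats it: A:9>6 C:6>1)
P1→{A,C} P2→{Q,R}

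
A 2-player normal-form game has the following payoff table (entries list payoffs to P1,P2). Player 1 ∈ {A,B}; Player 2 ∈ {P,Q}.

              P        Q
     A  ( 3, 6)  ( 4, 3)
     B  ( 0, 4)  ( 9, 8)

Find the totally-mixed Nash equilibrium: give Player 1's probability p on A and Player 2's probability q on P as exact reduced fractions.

P1 mixes 4/7 on A; P2 mixes 5/8 on P

P1 indiff ⇒ q·3+(1-q)·4 = q·0+(1-q)·9 ⇒ q(3) = (1-q)(5) ⇒ q = 5/8
P2 indiff ⇒ p·6+(1-p)·4 = p·3+(1-p)·8 ⇒ p(3) = (1-p)(4) ⇒ p = 4/7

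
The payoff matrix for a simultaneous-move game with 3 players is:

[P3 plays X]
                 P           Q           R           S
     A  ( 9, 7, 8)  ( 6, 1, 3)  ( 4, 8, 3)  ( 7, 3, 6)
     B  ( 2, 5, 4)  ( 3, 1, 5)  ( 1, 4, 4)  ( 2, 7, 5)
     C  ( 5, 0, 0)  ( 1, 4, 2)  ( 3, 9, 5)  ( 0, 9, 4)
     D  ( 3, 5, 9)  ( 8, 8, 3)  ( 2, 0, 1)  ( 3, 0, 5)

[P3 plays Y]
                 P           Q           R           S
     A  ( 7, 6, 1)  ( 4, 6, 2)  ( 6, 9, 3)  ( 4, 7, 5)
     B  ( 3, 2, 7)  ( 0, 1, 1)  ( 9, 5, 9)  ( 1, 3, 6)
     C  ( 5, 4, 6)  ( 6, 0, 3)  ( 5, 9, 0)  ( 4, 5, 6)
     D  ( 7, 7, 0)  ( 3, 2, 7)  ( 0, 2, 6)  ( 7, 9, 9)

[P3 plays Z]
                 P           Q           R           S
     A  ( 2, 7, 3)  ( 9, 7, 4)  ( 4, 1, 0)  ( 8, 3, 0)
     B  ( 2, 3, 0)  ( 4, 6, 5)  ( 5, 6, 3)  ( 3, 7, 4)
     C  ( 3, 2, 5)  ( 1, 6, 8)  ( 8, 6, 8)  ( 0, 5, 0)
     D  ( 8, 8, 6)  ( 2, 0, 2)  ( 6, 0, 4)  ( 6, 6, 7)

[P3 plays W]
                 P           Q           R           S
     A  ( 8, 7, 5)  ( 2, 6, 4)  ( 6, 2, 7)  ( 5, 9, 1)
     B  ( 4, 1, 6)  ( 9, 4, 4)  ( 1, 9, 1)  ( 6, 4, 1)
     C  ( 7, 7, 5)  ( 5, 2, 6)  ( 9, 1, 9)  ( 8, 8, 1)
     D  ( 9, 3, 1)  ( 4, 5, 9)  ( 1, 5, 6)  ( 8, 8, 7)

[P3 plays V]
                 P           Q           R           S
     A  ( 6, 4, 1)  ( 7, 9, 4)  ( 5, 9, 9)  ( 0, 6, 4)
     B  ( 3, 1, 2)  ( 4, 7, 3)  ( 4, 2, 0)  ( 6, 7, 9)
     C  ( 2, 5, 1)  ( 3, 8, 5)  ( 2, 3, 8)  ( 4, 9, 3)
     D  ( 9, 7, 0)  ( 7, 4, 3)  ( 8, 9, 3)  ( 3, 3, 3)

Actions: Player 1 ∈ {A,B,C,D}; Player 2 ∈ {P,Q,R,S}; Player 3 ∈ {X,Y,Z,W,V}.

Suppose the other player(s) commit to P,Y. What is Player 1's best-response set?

argmax u_1 = {A,D}

u_1(A vs P,Y) = 7
u_1(B vs P,Y) = 3
u_1(C vs P,Y) = 5
u_1(D vs P,Y) = 7
max payoff 7 at {A,D}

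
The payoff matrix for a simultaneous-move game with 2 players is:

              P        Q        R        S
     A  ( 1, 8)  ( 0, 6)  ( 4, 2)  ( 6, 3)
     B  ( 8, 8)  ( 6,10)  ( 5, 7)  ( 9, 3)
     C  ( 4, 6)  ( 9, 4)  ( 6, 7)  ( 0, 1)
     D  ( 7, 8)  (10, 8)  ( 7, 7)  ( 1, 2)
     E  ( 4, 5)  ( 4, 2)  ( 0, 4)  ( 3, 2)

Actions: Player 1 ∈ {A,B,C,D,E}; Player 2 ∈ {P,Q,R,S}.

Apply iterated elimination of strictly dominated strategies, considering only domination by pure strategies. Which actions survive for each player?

Survivors P1:{B,D} P2:{P,Q}

P1 drop A (B beats it: P:8>1 Q:6>0 R:5>4 S:9>6)
P1 drop C (D beats it: P:7>4 Q:10>9 R:7>6 S:1>0)
P1 drop E (B beats it: P:8>4 Q:6>4 R:5>0 S:9>3)
P2 drop R (P beats it: B:8>7 D:8>7)
P2 drop S (P beats it: B:8>3 D:8>2)
P1→{B,D} P2→{P,Q}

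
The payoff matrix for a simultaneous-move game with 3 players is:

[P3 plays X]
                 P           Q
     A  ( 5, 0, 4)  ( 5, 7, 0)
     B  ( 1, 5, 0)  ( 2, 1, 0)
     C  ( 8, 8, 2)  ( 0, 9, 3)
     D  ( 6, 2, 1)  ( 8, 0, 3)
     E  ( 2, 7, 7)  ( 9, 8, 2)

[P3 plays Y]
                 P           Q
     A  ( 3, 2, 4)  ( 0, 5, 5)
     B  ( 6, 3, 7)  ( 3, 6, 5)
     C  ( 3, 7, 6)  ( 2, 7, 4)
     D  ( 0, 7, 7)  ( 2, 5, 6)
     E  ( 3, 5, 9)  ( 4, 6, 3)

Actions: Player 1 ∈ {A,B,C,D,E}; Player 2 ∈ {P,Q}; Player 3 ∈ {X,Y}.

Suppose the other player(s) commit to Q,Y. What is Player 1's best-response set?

P1 best: {E}

u_1(A vs Q,Y) = 0
u_1(B vs Q,Y) = 3
u_1(C vs Q,Y) = 2
u_1(D vs Q,Y) = 2
u_1(E vs Q,Y) = 4
max payoff 4 at {E}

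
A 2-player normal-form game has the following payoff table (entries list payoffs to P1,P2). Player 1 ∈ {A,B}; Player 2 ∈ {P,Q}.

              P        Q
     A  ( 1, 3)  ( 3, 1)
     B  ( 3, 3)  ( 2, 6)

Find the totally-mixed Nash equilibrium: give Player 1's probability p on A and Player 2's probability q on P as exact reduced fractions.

P1 indiff ⇒ q·1+(1-q)·3 = q·3+(1-q)·2 ⇒ q(-2) = (1-q)(-1) ⇒ q = 1/3
P2 indiff ⇒ p·3+(1-p)·3 = p·1+(1-p)·6 ⇒ p(2) = (1-p)(3) ⇒ p = 3/5

P1 mixes 3/5 on A; P2 mixes 1/3 on P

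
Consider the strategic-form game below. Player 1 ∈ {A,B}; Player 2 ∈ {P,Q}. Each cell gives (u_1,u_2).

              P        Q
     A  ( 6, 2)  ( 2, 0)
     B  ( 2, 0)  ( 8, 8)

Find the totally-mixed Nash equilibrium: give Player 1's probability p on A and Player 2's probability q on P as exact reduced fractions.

P1 indiff ⇒ q·6+(1-q)·2 = q·2+(1-q)·8 ⇒ q(4) = (1-q)(6) ⇒ q = 3/5
P2 indiff ⇒ p·2+(1-p)·0 = p·0+(1-p)·8 ⇒ p(2) = (1-p)(8) ⇒ p = 4/5

(p,q) = (4/5, 3/5)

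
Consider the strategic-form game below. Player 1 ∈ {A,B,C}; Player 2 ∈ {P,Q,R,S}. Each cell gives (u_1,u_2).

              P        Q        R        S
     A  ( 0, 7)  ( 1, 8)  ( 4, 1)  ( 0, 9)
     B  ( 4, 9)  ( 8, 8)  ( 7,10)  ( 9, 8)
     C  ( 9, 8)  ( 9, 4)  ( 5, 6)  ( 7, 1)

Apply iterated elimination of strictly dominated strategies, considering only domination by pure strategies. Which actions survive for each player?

Survivors P1:{B,C} P2:{P,R}

P1 drop A (B beats it: P:4>0 Q:8>1 R:7>4 S:9>0)
P2 drop Q (P beats it: B:9>8 C:8>4)
P2 drop S (P beats it: B:9>8 C:8>1)
P1→{B,C} P2→{P,R}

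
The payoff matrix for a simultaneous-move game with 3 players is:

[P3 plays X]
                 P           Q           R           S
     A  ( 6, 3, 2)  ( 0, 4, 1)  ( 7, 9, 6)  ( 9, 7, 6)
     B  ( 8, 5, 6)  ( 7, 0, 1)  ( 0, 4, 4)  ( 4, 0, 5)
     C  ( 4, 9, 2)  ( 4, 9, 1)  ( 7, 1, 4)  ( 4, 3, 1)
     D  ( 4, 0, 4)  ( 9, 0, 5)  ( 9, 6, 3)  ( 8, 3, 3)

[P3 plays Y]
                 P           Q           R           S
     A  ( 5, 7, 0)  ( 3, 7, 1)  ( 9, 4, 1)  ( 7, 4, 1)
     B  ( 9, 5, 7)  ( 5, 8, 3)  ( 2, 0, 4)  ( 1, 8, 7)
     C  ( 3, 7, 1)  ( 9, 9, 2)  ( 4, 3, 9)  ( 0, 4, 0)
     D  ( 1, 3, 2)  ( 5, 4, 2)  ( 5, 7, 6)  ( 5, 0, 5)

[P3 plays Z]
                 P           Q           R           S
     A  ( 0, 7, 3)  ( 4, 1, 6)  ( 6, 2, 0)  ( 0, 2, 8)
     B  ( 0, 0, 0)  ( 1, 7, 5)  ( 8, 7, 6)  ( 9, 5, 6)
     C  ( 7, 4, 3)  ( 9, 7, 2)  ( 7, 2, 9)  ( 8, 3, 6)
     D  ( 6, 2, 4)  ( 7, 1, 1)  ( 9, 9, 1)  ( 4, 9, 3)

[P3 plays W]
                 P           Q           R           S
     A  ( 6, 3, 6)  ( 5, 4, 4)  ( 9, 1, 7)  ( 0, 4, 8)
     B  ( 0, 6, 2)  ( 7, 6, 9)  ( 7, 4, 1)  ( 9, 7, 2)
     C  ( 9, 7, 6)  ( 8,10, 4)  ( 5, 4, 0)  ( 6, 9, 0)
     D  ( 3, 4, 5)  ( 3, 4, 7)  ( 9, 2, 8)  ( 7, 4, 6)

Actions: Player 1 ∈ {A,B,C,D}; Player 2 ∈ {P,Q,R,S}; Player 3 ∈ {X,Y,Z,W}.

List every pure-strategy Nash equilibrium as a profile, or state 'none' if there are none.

(A,P,X): not NE [P1→B gives 8>6; P2→R gives 9>3; P3→W gives 6>2]
(A,P,Y): not NE [P1→B gives 9>5; P3→W gives 6>0]
(A,P,Z): not NE [P1→C gives 7>0; P3→W gives 6>3]
(A,P,W): not NE [P1→C gives 9>6; P2→S gives 4>3]
(A,Q,X): not NE [P1→D gives 9>0; P2→R gives 9>4; P3→Z gives 6>1]
(A,Q,Y): not NE [P1→C gives 9>3; P3→Z gives 6>1]
(A,Q,Z): not NE [P1→C gives 9>4; P2→P gives 7>1]
(A,Q,W): not NE [P1→C gives 8>5; P3→Z gives 6>4]
(A,R,X): not NE [P1→D gives 9>7; P3→W gives 7>6]
(A,R,Y): not NE [P2→Q gives 7>4; P3→W gives 7>1]
(A,R,Z): not NE [P1→D gives 9>6; P2→P gives 7>2; P3→W gives 7>0]
(A,R,W): not NE [P2→S gives 4>1]
(A,S,X): not NE [P2→R gives 9>7; P3→W gives 8>6]
(A,S,Y): not NE [P2→Q gives 7>4; P3→W gives 8>1]
(A,S,Z): not NE [P1→B gives 9>0; P2→P gives 7>2]
(A,S,W): not NE [P1→B gives 9>0]
(B,P,X): not NE [P3→Y gives 7>6]
(B,P,Y): not NE [P2→S gives 8>5]
(B,P,Z): not NE [P1→C gives 7>0; P2→R gives 7>0; P3→Y gives 7>0]
(B,P,W): not NE [P1→C gives 9>0; P2→S gives 7>6; P3→Y gives 7>2]
(B,Q,X): not NE [P1→D gives 9>7; P2→P gives 5>0; P3→W gives 9>1]
(B,Q,Y): not NE [P1→C gives 9>5; P3→W gives 9>3]
(B,Q,Z): not NE [P1→C gives 9>1; P3→W gives 9>5]
(B,Q,W): not NE [P1→C gives 8>7; P2→S gives 7>6]
(B,R,X): not NE [P1→D gives 9>0; P2→P gives 5>4; P3→Z gives 6>4]
(B,R,Y): not NE [P1→A gives 9>2; P2→S gives 8>0; P3→Z gives 6>4]
(B,R,Z): not NE [P1→D gives 9>8]
(B,R,W): not NE [P1→D gives 9>7; P2→S gives 7>4; P3→Z gives 6>1]
(B,S,X): not NE [P1→A gives 9>4; P2→P gives 5>0; P3→Y gives 7>5]
(B,S,Y): not NE [P1→A gives 7>1]
(B,S,Z): not NE [P2→R gives 7>5; P3→Y gives 7>6]
(B,S,W): not NE [P3→Y gives 7>2]
(C,P,X): not NE [P1→B gives 8>4; P3→W gives 6>2]
(C,P,Y): not NE [P1→B gives 9>3; P2→Q gives 9>7; P3→W gives 6>1]
(C,P,Z): not NE [P2→Q gives 7>4; P3→W gives 6>3]
(C,P,W): not NE [P2→Q gives 10>7]
(C,Q,X): not NE [P1→D gives 9>4; P3→W gives 4>1]
(C,Q,Y): not NE [P3→W gives 4>2]
(C,Q,Z): not NE [P3→W gives 4>2]
(C,Q,W): NE
(C,R,X): not NE [P1→D gives 9>7; P2→Q gives 9>1; P3→Z gives 9>4]
(C,R,Y): not NE [P1→A gives 9>4; P2→Q gives 9>3]
(C,R,Z): not NE [P1→D gives 9>7; P2→Q gives 7>2]
(C,R,W): not NE [P1→D gives 9>5; P2→Q gives 10>4; P3→Z gives 9>0]
(C,S,X): not NE [P1→A gives 9>4; P2→Q gives 9>3; P3→Z gives 6>1]
(C,S,Y): not NE [P1→A gives 7>0; P2→Q gives 9>4; P3→Z gives 6>0]
(C,S,Z): not NE [P1→B gives 9>8; P2→Q gives 7>3]
(C,S,W): not NE [P1→B gives 9>6; P2→Q gives 10>9; P3→Z gives 6>0]
(D,P,X): not NE [P1→B gives 8>4; P2→R gives 6>0; P3→W gives 5>4]
(D,P,Y): not NE [P1→B gives 9>1; P2→R gives 7>3; P3→W gives 5>2]
(D,P,Z): not NE [P1→C gives 7>6; P2→S gives 9>2; P3→W gives 5>4]
(D,P,W): not NE [P1→C gives 9>3]
(D,Q,X): not NE [P2→R gives 6>0; P3→W gives 7>5]
(D,Q,Y): not NE [P1→C gives 9>5; P2→R gives 7>4; P3→W gives 7>2]
(D,Q,Z): not NE [P1→C gives 9>7; P2→S gives 9>1; P3→W gives 7>1]
(D,Q,W): not NE [P1→C gives 8>3]
(D,R,X): not NE [P3→W gives 8>3]
(D,R,Y): not NE [P1→A gives 9>5; P3→W gives 8>6]
(D,R,Z): not NE [P3→W gives 8>1]
(D,R,W): not NE [P2→S gives 4>2]
(D,S,X): not NE [P1→A gives 9>8; P2→R gives 6>3; P3→W gives 6>3]
(D,S,Y): not NE [P1→A gives 7>5; P2→R gives 7>0; P3→W gives 6>5]
(D,S,Z): not NE [P1→B gives 9>4; P3→W gives 6>3]
(D,S,W): not NE [P1→B gives 9>7]

PSNE = {(C,Q,W)}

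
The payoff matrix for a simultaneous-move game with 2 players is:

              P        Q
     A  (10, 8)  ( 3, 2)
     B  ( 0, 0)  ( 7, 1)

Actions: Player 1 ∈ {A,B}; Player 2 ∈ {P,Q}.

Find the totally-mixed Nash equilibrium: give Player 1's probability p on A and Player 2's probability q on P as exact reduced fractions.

P1 indiff ⇒ q·10+(1-q)·3 = q·0+(1-q)·7 ⇒ q(10) = (1-q)(4) ⇒ q = 2/7
P2 indiff ⇒ p·8+(1-p)·0 = p·2+(1-p)·1 ⇒ p(6) = (1-p)(1) ⇒ p = 1/7

P1 mixes 1/7 on A; P2 mixes 2/7 on P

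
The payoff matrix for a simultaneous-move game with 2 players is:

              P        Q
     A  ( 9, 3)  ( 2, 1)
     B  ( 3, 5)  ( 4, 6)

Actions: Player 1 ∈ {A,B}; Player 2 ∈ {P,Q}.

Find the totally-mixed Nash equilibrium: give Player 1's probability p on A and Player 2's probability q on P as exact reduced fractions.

P1 indiff ⇒ q·9+(1-q)·2 = q·3+(1-q)·4 ⇒ q(6) = (1-q)(2) ⇒ q = 1/4
P2 indiff ⇒ p·3+(1-p)·5 = p·1+(1-p)·6 ⇒ p(2) = (1-p)(1) ⇒ p = 1/3

P1 mixes 1/3 on A; P2 mixes 1/4 on P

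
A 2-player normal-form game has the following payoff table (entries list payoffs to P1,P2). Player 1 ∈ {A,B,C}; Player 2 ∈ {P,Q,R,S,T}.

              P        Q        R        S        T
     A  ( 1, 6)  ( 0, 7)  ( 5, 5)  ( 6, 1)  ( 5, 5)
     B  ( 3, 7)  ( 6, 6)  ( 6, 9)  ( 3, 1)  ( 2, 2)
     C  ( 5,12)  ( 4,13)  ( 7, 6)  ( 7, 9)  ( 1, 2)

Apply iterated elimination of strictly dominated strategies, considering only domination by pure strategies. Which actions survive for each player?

P2 drop S (P beats it: A:6>1 B:7>1 C:12>9)
P2 drop T (P beats it: A:6>5 B:7>2 C:12>2)
P1 drop A (B beats it: P:3>1 Q:6>0 R:6>5)
P1→{B,C} P2→{P,Q,R}

Remaining: P1:{B,C} P2:{P,Q,R}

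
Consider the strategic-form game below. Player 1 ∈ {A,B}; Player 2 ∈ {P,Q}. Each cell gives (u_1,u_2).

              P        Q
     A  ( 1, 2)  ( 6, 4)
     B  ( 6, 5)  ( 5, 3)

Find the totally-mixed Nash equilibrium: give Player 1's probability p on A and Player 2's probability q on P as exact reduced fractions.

P1 indiff ⇒ q·1+(1-q)·6 = q·6+(1-q)·5 ⇒ q(-5) = (1-q)(-1) ⇒ q = 1/6
P2 indiff ⇒ p·2+(1-p)·5 = p·4+(1-p)·3 ⇒ p(-2) = (1-p)(-2) ⇒ p = 1/2

p=1/2, q=1/6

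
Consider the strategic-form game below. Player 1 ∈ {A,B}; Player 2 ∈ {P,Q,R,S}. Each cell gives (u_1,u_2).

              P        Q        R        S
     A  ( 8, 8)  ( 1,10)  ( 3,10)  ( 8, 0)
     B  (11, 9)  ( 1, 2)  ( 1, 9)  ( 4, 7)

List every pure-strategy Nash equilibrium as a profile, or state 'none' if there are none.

Nash profiles: (A,Q), (A,R), (B,P)

(A,P): not NE [P1→B gives 11>8; P2→R gives 10>8]
(A,Q): NE
(A,R): NE
(A,S): not NE [P2→R gives 10>0]
(B,P): NE
(B,Q): not NE [P2→R gives 9>2]
(B,R): not NE [P1→A gives 3>1]
(B,S): not NE [P1→A gives 8>4; P2→R gives 9>7]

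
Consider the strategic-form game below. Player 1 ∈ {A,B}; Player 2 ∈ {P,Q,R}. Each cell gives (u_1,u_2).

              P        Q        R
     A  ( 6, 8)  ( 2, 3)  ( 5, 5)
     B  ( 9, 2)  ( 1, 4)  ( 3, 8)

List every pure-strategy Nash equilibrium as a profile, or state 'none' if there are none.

No pure NE.

(A,P): not NE [P1→B gives 9>6]
(A,Q): not NE [P2→P gives 8>3]
(A,R): not NE [P2→P gives 8>5]
(B,P): not NE [P2→R gives 8>2]
(B,Q): not NE [P1→A gives 2>1; P2→R gives 8>4]
(B,R): not NE [P1→A gives 5>3]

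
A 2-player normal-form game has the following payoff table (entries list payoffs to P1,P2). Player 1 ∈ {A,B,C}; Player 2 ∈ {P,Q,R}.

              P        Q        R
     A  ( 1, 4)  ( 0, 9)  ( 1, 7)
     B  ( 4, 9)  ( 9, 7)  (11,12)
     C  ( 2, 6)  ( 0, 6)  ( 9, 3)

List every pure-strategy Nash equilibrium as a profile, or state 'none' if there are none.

PSNE = {(B,R)}

(A,P): not NE [P1→B gives 4>1; P2→Q gives 9>4]
(A,Q): not NE [P1→B gives 9>0]
(A,R): not NE [P1→B gives 11>1; P2→Q gives 9>7]
(B,P): not NE [P2→R gives 12>9]
(B,Q): not NE [P2→R gives 12>7]
(B,R): NE
(C,P): not NE [P1→B gives 4>2]
(C,Q): not NE [P1→B gives 9>0]
(C,R): not NE [P1→B gives 11>9; P2→Q gives 6>3]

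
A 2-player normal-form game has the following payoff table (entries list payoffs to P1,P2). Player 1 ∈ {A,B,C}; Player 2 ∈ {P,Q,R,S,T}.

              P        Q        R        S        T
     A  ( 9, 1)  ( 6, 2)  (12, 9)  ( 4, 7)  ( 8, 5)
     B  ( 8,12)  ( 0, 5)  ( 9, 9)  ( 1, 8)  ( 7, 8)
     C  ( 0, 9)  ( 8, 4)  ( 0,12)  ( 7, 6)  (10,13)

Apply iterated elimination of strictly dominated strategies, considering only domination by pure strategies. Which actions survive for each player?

P1 drop B (A beats it: P:9>8 Q:6>0 R:12>9 S:4>1 T:8>7)
P2 drop P (R beats it: A:9>1 C:12>9)
P2 drop Q (R beats it: A:9>2 C:12>4)
P2 drop S (R beats it: A:9>7 C:12>6)
P1→{A,C} P2→{R,T}

Remaining: P1:{A,C} P2:{R,T}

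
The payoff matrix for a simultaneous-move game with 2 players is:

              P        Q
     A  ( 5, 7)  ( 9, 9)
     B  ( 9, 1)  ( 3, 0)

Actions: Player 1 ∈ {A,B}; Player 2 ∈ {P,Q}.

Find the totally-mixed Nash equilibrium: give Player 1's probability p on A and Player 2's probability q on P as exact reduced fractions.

(p,q) = (1/3, 3/5)

P1 indiff ⇒ q·5+(1-q)·9 = q·9+(1-q)·3 ⇒ q(-4) = (1-q)(-6) ⇒ q = 3/5
P2 indiff ⇒ p·7+(1-p)·1 = p·9+(1-p)·0 ⇒ p(-2) = (1-p)(-1) ⇒ p = 1/3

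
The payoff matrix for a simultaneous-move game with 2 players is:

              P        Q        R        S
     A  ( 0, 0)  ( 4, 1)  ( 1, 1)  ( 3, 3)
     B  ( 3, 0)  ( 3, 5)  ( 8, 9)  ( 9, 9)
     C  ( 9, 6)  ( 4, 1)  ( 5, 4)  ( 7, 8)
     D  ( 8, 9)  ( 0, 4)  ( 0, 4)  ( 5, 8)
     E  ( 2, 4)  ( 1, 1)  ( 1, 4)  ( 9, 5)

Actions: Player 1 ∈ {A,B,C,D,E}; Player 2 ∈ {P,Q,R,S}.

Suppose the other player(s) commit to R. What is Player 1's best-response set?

u_1(A vs R) = 1
u_1(B vs R) = 8
u_1(C vs R) = 5
u_1(D vs R) = 0
u_1(E vs R) = 1
max payoff 8 at {B}

argmax u_1 = {B}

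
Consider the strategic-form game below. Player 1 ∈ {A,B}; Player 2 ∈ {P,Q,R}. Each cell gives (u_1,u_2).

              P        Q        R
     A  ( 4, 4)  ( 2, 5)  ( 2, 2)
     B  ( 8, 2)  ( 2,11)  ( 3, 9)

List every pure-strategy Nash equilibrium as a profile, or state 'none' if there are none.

NE set: (A,Q), (B,Q)

(A,P): not NE [P1→B gives 8>4; P2→Q gives 5>4]
(A,Q): NE
(A,R): not NE [P1→B gives 3>2; P2→Q gives 5>2]
(B,P): not NE [P2→Q gives 11>2]
(B,Q): NE
(B,R): not NE [P2→Q gives 11>9]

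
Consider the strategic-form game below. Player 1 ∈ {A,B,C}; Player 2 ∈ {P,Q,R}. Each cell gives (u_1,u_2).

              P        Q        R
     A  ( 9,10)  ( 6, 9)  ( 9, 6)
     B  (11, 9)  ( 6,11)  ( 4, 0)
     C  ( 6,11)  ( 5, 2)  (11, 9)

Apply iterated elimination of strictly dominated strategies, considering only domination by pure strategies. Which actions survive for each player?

Remaining: P1:{A,B} P2:{P,Q}

P2 drop R (P beats it: A:10>6 B:9>0 C:11>9)
P1 drop C (A beats it: P:9>6 Q:6>5)
P1→{A,B} P2→{P,Q}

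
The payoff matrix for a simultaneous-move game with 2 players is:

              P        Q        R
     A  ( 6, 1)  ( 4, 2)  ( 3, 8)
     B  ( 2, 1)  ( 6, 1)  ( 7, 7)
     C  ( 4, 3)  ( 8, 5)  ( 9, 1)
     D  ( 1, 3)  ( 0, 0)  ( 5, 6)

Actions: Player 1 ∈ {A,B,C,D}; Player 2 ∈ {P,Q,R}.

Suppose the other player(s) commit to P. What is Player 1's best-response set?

u_1(A vs P) = 6
u_1(B vs P) = 2
u_1(C vs P) = 4
u_1(D vs P) = 1
max payoff 6 at {A}

argmax u_1 = {A}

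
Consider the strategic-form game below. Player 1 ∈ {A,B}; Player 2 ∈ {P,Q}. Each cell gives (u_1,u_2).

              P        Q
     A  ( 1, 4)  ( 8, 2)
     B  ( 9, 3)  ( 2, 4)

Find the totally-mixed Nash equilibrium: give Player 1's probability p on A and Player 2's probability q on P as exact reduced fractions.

P1 indiff ⇒ q·1+(1-q)·8 = q·9+(1-q)·2 ⇒ q(-8) = (1-q)(-6) ⇒ q = 3/7
P2 indiff ⇒ p·4+(1-p)·3 = p·2+(1-p)·4 ⇒ p(2) = (1-p)(1) ⇒ p = 1/3

P1 mixes 1/3 on A; P2 mixes 3/7 on P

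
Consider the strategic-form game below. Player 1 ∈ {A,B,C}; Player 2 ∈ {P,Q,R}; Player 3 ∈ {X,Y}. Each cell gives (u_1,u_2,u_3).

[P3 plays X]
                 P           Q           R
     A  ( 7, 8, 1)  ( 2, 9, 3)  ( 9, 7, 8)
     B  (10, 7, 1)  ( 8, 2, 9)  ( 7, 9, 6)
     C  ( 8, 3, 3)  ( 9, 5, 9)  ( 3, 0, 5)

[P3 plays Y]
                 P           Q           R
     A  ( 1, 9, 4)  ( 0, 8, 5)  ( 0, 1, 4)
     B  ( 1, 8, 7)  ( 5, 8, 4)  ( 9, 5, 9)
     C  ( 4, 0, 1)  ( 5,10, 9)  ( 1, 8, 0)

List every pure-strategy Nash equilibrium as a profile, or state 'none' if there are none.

PSNE = {(C,Q,X), (C,Q,Y)}

(A,P,X): not NE [P1→B gives 10>7; P2→Q gives 9>8; P3→Y gives 4>1]
(A,P,Y): not NE [P1→C gives 4>1]
(A,Q,X): not NE [P1→C gives 9>2; P3→Y gives 5>3]
(A,Q,Y): not NE [P1→C gives 5>0; P2→P gives 9>8]
(A,R,X): not NE [P2→Q gives 9>7]
(A,R,Y): not NE [P1→B gives 9>0; P2→P gives 9>1; P3→X gives 8>4]
(B,P,X): not NE [P2→R gives 9>7; P3→Y gives 7>1]
(B,P,Y): not NE [P1→C gives 4>1]
(B,Q,X): not NE [P1→C gives 9>8; P2→R gives 9>2]
(B,Q,Y): not NE [P3→X gives 9>4]
(B,R,X): not NE [P1→A gives 9>7; P3→Y gives 9>6]
(B,R,Y): not NE [P2→Q gives 8>5]
(C,P,X): not NE [P1→B gives 10>8; P2→Q gives 5>3]
(C,P,Y): not NE [P2→Q gives 10>0; P3→X gives 3>1]
(C,Q,X): NE
(C,Q,Y): NE
(C,R,X): not NE [P1→A gives 9>3; P2→Q gives 5>0]
(C,R,Y): not NE [P1→B gives 9>1; P2→Q gives 10>8; P3→X gives 5>0]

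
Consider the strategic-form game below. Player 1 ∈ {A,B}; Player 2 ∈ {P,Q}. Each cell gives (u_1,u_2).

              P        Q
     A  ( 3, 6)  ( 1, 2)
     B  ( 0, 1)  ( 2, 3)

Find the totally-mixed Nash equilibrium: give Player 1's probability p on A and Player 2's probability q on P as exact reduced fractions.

P1 indiff ⇒ q·3+(1-q)·1 = q·0+(1-q)·2 ⇒ q(3) = (1-q)(1) ⇒ q = 1/4
P2 indiff ⇒ p·6+(1-p)·1 = p·2+(1-p)·3 ⇒ p(4) = (1-p)(2) ⇒ p = 1/3

(p,q) = (1/3, 1/4)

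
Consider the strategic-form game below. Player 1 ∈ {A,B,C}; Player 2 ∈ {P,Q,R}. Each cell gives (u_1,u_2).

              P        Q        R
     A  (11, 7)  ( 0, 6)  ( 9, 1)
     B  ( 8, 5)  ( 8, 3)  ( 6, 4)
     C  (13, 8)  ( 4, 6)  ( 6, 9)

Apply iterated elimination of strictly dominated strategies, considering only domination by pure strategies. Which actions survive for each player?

Survivors P1:{A,C} P2:{P,R}

P2 drop Q (P beats it: A:7>6 B:5>3 C:8>6)
P1 drop B (A beats it: P:11>8 R:9>6)
P1→{A,C} P2→{P,R}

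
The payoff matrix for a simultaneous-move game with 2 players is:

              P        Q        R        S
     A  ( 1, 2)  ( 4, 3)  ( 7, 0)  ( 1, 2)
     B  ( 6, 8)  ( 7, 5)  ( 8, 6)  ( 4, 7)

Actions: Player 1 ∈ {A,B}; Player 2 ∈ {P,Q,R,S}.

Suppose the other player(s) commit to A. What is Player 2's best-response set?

u_2(P vs A) = 2
u_2(Q vs A) = 3
u_2(R vs A) = 0
u_2(S vs A) = 2
max payoff 3 at {Q}

argmax u_2 = {Q}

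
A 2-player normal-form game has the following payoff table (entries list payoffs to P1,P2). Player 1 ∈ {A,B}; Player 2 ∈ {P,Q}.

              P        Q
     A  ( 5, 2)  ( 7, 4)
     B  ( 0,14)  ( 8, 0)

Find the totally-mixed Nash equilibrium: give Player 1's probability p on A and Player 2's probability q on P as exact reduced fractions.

P1 indiff ⇒ q·5+(1-q)·7 = q·0+(1-q)·8 ⇒ q(5) = (1-q)(1) ⇒ q = 1/6
P2 indiff ⇒ p·2+(1-p)·14 = p·4+(1-p)·0 ⇒ p(-2) = (1-p)(-14) ⇒ p = 7/8

P1 mixes 7/8 on A; P2 mixes 1/6 on P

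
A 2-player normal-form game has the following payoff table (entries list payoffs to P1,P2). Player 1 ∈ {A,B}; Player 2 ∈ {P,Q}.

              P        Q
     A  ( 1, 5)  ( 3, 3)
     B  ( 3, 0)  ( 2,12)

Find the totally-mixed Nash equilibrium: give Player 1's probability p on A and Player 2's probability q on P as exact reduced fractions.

P1 indiff ⇒ q·1+(1-q)·3 = q·3+(1-q)·2 ⇒ q(-2) = (1-q)(-1) ⇒ q = 1/3
P2 indiff ⇒ p·5+(1-p)·0 = p·3+(1-p)·12 ⇒ p(2) = (1-p)(12) ⇒ p = 6/7

(p,q) = (6/7, 1/3)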